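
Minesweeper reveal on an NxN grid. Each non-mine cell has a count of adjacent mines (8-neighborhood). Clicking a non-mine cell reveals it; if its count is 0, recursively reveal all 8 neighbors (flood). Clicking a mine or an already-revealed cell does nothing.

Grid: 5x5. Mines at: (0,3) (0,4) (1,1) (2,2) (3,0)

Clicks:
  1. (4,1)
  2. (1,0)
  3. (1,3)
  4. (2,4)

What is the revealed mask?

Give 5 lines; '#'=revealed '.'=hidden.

Answer: .....
#..##
...##
.####
.####

Derivation:
Click 1 (4,1) count=1: revealed 1 new [(4,1)] -> total=1
Click 2 (1,0) count=1: revealed 1 new [(1,0)] -> total=2
Click 3 (1,3) count=3: revealed 1 new [(1,3)] -> total=3
Click 4 (2,4) count=0: revealed 10 new [(1,4) (2,3) (2,4) (3,1) (3,2) (3,3) (3,4) (4,2) (4,3) (4,4)] -> total=13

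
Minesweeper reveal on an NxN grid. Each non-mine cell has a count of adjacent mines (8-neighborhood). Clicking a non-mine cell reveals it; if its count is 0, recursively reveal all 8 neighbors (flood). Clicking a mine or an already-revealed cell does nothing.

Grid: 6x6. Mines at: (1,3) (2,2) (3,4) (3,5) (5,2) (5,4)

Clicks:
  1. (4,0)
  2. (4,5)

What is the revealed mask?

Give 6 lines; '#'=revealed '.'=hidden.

Click 1 (4,0) count=0: revealed 14 new [(0,0) (0,1) (0,2) (1,0) (1,1) (1,2) (2,0) (2,1) (3,0) (3,1) (4,0) (4,1) (5,0) (5,1)] -> total=14
Click 2 (4,5) count=3: revealed 1 new [(4,5)] -> total=15

Answer: ###...
###...
##....
##....
##...#
##....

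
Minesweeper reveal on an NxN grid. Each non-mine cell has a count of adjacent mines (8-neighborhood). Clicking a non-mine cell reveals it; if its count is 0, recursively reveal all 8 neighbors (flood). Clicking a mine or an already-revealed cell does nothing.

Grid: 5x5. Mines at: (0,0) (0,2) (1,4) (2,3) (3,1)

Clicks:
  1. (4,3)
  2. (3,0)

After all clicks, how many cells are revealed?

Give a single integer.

Click 1 (4,3) count=0: revealed 6 new [(3,2) (3,3) (3,4) (4,2) (4,3) (4,4)] -> total=6
Click 2 (3,0) count=1: revealed 1 new [(3,0)] -> total=7

Answer: 7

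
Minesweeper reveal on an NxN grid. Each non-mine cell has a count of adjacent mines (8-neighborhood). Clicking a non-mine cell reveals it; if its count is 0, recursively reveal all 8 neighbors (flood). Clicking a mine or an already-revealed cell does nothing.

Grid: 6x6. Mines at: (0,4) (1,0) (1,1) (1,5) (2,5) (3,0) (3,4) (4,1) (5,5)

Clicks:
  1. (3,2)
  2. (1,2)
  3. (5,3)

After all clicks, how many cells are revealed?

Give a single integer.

Answer: 8

Derivation:
Click 1 (3,2) count=1: revealed 1 new [(3,2)] -> total=1
Click 2 (1,2) count=1: revealed 1 new [(1,2)] -> total=2
Click 3 (5,3) count=0: revealed 6 new [(4,2) (4,3) (4,4) (5,2) (5,3) (5,4)] -> total=8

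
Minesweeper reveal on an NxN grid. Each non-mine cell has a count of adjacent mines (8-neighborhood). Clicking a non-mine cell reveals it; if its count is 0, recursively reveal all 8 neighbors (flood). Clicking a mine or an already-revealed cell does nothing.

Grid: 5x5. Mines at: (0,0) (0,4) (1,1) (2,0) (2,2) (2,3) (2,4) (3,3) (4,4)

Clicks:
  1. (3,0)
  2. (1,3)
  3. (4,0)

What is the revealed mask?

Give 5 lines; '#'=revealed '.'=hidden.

Click 1 (3,0) count=1: revealed 1 new [(3,0)] -> total=1
Click 2 (1,3) count=4: revealed 1 new [(1,3)] -> total=2
Click 3 (4,0) count=0: revealed 5 new [(3,1) (3,2) (4,0) (4,1) (4,2)] -> total=7

Answer: .....
...#.
.....
###..
###..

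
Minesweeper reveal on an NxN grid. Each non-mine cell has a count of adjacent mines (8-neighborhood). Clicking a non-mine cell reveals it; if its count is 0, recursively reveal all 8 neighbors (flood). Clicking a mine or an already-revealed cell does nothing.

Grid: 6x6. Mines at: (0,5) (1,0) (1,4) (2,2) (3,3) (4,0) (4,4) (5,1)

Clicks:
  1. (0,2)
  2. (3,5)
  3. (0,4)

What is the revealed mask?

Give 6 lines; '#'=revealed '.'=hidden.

Click 1 (0,2) count=0: revealed 6 new [(0,1) (0,2) (0,3) (1,1) (1,2) (1,3)] -> total=6
Click 2 (3,5) count=1: revealed 1 new [(3,5)] -> total=7
Click 3 (0,4) count=2: revealed 1 new [(0,4)] -> total=8

Answer: .####.
.###..
......
.....#
......
......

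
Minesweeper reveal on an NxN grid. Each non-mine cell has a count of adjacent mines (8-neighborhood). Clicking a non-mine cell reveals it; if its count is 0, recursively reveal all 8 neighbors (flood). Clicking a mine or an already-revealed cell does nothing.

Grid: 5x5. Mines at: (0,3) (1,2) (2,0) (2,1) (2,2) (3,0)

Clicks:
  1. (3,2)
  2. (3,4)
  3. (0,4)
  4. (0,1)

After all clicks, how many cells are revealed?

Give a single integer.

Answer: 14

Derivation:
Click 1 (3,2) count=2: revealed 1 new [(3,2)] -> total=1
Click 2 (3,4) count=0: revealed 11 new [(1,3) (1,4) (2,3) (2,4) (3,1) (3,3) (3,4) (4,1) (4,2) (4,3) (4,4)] -> total=12
Click 3 (0,4) count=1: revealed 1 new [(0,4)] -> total=13
Click 4 (0,1) count=1: revealed 1 new [(0,1)] -> total=14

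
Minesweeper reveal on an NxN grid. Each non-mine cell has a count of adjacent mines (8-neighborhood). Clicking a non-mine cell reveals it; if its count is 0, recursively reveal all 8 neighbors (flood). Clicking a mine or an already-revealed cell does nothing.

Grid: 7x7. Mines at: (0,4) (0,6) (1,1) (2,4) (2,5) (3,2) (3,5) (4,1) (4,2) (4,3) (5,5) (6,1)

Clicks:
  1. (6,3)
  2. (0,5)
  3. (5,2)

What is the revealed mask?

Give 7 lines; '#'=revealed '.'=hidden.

Click 1 (6,3) count=0: revealed 6 new [(5,2) (5,3) (5,4) (6,2) (6,3) (6,4)] -> total=6
Click 2 (0,5) count=2: revealed 1 new [(0,5)] -> total=7
Click 3 (5,2) count=4: revealed 0 new [(none)] -> total=7

Answer: .....#.
.......
.......
.......
.......
..###..
..###..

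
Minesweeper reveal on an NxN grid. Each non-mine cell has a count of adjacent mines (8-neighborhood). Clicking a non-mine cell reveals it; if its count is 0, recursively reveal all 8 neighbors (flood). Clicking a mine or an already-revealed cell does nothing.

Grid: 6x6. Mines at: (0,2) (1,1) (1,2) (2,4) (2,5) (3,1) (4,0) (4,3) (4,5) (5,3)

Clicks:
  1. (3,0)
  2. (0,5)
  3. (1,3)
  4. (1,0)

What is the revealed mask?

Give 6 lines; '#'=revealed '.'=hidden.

Click 1 (3,0) count=2: revealed 1 new [(3,0)] -> total=1
Click 2 (0,5) count=0: revealed 6 new [(0,3) (0,4) (0,5) (1,3) (1,4) (1,5)] -> total=7
Click 3 (1,3) count=3: revealed 0 new [(none)] -> total=7
Click 4 (1,0) count=1: revealed 1 new [(1,0)] -> total=8

Answer: ...###
#..###
......
#.....
......
......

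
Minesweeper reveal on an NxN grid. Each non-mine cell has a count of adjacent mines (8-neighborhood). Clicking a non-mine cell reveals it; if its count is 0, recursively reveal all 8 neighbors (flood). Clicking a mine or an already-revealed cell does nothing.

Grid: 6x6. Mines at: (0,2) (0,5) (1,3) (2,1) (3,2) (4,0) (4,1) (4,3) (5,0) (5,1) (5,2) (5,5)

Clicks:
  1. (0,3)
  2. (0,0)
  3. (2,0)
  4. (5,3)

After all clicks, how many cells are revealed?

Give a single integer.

Click 1 (0,3) count=2: revealed 1 new [(0,3)] -> total=1
Click 2 (0,0) count=0: revealed 4 new [(0,0) (0,1) (1,0) (1,1)] -> total=5
Click 3 (2,0) count=1: revealed 1 new [(2,0)] -> total=6
Click 4 (5,3) count=2: revealed 1 new [(5,3)] -> total=7

Answer: 7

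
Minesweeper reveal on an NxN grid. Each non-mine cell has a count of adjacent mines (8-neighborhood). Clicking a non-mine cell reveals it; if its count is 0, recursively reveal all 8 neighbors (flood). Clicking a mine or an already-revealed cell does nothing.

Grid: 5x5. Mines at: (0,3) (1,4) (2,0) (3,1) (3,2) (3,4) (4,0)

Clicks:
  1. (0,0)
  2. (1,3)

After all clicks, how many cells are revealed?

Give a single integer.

Click 1 (0,0) count=0: revealed 6 new [(0,0) (0,1) (0,2) (1,0) (1,1) (1,2)] -> total=6
Click 2 (1,3) count=2: revealed 1 new [(1,3)] -> total=7

Answer: 7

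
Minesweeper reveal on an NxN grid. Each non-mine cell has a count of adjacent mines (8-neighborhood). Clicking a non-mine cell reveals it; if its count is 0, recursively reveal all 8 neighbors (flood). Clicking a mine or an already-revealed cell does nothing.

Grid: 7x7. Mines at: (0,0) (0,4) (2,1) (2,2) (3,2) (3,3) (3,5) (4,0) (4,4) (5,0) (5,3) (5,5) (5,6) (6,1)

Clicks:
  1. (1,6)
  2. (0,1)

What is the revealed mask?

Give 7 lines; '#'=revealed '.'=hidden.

Click 1 (1,6) count=0: revealed 6 new [(0,5) (0,6) (1,5) (1,6) (2,5) (2,6)] -> total=6
Click 2 (0,1) count=1: revealed 1 new [(0,1)] -> total=7

Answer: .#...##
.....##
.....##
.......
.......
.......
.......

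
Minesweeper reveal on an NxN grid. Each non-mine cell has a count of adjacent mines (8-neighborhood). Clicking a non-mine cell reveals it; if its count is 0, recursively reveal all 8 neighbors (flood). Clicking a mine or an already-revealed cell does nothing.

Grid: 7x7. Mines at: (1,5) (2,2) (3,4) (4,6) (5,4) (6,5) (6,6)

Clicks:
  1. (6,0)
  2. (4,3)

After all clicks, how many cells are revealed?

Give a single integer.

Click 1 (6,0) count=0: revealed 28 new [(0,0) (0,1) (0,2) (0,3) (0,4) (1,0) (1,1) (1,2) (1,3) (1,4) (2,0) (2,1) (3,0) (3,1) (3,2) (3,3) (4,0) (4,1) (4,2) (4,3) (5,0) (5,1) (5,2) (5,3) (6,0) (6,1) (6,2) (6,3)] -> total=28
Click 2 (4,3) count=2: revealed 0 new [(none)] -> total=28

Answer: 28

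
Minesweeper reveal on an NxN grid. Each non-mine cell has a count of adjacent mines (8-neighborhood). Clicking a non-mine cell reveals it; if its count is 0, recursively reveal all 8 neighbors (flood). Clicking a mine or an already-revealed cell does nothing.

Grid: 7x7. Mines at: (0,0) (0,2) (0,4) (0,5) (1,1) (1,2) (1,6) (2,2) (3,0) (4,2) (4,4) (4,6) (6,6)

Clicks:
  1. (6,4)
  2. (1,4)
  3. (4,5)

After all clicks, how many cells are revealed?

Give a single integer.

Click 1 (6,4) count=0: revealed 14 new [(4,0) (4,1) (5,0) (5,1) (5,2) (5,3) (5,4) (5,5) (6,0) (6,1) (6,2) (6,3) (6,4) (6,5)] -> total=14
Click 2 (1,4) count=2: revealed 1 new [(1,4)] -> total=15
Click 3 (4,5) count=2: revealed 1 new [(4,5)] -> total=16

Answer: 16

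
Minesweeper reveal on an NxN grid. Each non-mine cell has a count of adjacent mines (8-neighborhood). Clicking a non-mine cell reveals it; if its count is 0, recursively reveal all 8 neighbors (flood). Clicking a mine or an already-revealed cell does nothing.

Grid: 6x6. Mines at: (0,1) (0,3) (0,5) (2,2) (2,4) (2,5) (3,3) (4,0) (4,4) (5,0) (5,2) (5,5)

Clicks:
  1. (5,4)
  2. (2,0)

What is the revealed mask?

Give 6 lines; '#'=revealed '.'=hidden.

Answer: ......
##....
##....
##....
......
....#.

Derivation:
Click 1 (5,4) count=2: revealed 1 new [(5,4)] -> total=1
Click 2 (2,0) count=0: revealed 6 new [(1,0) (1,1) (2,0) (2,1) (3,0) (3,1)] -> total=7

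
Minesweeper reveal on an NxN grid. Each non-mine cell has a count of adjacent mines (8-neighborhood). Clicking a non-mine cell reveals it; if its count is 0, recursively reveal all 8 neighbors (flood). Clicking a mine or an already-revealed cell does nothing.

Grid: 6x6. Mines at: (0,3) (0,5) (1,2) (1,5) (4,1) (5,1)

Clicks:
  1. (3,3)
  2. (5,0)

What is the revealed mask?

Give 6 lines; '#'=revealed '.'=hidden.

Answer: ......
......
..####
..####
..####
#.####

Derivation:
Click 1 (3,3) count=0: revealed 16 new [(2,2) (2,3) (2,4) (2,5) (3,2) (3,3) (3,4) (3,5) (4,2) (4,3) (4,4) (4,5) (5,2) (5,3) (5,4) (5,5)] -> total=16
Click 2 (5,0) count=2: revealed 1 new [(5,0)] -> total=17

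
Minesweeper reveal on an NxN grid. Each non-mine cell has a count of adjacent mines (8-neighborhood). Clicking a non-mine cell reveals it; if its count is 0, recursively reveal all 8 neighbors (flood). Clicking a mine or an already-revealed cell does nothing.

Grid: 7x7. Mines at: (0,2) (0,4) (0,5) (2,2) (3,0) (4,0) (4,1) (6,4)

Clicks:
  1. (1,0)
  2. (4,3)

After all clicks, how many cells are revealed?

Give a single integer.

Click 1 (1,0) count=0: revealed 6 new [(0,0) (0,1) (1,0) (1,1) (2,0) (2,1)] -> total=6
Click 2 (4,3) count=0: revealed 25 new [(1,3) (1,4) (1,5) (1,6) (2,3) (2,4) (2,5) (2,6) (3,2) (3,3) (3,4) (3,5) (3,6) (4,2) (4,3) (4,4) (4,5) (4,6) (5,2) (5,3) (5,4) (5,5) (5,6) (6,5) (6,6)] -> total=31

Answer: 31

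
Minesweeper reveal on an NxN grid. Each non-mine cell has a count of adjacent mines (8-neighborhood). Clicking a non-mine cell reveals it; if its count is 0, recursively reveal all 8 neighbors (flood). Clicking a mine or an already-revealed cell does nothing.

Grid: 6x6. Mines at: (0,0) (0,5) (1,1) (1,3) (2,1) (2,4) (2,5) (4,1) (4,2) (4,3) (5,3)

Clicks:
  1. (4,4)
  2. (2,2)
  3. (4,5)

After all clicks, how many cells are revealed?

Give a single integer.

Click 1 (4,4) count=2: revealed 1 new [(4,4)] -> total=1
Click 2 (2,2) count=3: revealed 1 new [(2,2)] -> total=2
Click 3 (4,5) count=0: revealed 5 new [(3,4) (3,5) (4,5) (5,4) (5,5)] -> total=7

Answer: 7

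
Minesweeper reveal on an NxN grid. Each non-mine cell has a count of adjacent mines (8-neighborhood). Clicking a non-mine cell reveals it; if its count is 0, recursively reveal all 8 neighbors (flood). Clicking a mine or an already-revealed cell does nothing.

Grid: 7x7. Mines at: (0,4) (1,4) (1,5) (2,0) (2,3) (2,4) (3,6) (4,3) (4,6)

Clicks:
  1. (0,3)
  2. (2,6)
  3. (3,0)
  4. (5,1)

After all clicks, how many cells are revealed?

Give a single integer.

Answer: 22

Derivation:
Click 1 (0,3) count=2: revealed 1 new [(0,3)] -> total=1
Click 2 (2,6) count=2: revealed 1 new [(2,6)] -> total=2
Click 3 (3,0) count=1: revealed 1 new [(3,0)] -> total=3
Click 4 (5,1) count=0: revealed 19 new [(3,1) (3,2) (4,0) (4,1) (4,2) (5,0) (5,1) (5,2) (5,3) (5,4) (5,5) (5,6) (6,0) (6,1) (6,2) (6,3) (6,4) (6,5) (6,6)] -> total=22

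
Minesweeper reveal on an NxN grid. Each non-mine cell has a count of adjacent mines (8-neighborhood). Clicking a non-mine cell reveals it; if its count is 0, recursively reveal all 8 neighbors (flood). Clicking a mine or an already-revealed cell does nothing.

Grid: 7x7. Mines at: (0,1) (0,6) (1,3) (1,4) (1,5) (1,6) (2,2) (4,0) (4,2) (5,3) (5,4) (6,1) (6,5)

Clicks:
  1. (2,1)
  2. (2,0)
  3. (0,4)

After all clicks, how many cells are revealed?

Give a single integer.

Click 1 (2,1) count=1: revealed 1 new [(2,1)] -> total=1
Click 2 (2,0) count=0: revealed 5 new [(1,0) (1,1) (2,0) (3,0) (3,1)] -> total=6
Click 3 (0,4) count=3: revealed 1 new [(0,4)] -> total=7

Answer: 7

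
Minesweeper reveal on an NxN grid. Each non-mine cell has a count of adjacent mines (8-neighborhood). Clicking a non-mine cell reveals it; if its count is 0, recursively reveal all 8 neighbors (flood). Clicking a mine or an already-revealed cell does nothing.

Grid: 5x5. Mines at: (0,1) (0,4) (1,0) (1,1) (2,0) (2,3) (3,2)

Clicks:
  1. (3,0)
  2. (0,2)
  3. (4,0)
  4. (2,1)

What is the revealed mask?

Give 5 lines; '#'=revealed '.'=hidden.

Answer: ..#..
.....
.#...
##...
##...

Derivation:
Click 1 (3,0) count=1: revealed 1 new [(3,0)] -> total=1
Click 2 (0,2) count=2: revealed 1 new [(0,2)] -> total=2
Click 3 (4,0) count=0: revealed 3 new [(3,1) (4,0) (4,1)] -> total=5
Click 4 (2,1) count=4: revealed 1 new [(2,1)] -> total=6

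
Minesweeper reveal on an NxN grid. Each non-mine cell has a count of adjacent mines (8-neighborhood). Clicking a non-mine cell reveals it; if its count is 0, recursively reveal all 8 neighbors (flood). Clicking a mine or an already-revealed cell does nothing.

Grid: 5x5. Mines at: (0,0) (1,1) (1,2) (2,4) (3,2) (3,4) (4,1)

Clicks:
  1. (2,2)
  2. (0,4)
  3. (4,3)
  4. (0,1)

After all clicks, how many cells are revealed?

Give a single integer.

Click 1 (2,2) count=3: revealed 1 new [(2,2)] -> total=1
Click 2 (0,4) count=0: revealed 4 new [(0,3) (0,4) (1,3) (1,4)] -> total=5
Click 3 (4,3) count=2: revealed 1 new [(4,3)] -> total=6
Click 4 (0,1) count=3: revealed 1 new [(0,1)] -> total=7

Answer: 7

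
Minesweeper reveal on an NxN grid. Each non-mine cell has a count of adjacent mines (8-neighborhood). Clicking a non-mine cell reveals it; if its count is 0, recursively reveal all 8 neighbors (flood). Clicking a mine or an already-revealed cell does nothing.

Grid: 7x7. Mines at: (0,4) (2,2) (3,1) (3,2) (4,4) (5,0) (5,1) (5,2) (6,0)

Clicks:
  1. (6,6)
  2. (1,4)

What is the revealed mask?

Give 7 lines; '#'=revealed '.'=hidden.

Click 1 (6,6) count=0: revealed 24 new [(0,5) (0,6) (1,3) (1,4) (1,5) (1,6) (2,3) (2,4) (2,5) (2,6) (3,3) (3,4) (3,5) (3,6) (4,5) (4,6) (5,3) (5,4) (5,5) (5,6) (6,3) (6,4) (6,5) (6,6)] -> total=24
Click 2 (1,4) count=1: revealed 0 new [(none)] -> total=24

Answer: .....##
...####
...####
...####
.....##
...####
...####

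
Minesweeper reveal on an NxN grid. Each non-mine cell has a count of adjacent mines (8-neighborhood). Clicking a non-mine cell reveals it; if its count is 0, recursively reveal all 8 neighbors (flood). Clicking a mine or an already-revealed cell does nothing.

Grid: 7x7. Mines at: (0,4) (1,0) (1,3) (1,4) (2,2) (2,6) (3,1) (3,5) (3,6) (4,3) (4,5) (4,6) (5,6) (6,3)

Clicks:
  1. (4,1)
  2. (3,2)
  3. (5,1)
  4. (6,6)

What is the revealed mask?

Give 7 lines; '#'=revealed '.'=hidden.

Answer: .......
.......
.......
..#....
###....
###....
###...#

Derivation:
Click 1 (4,1) count=1: revealed 1 new [(4,1)] -> total=1
Click 2 (3,2) count=3: revealed 1 new [(3,2)] -> total=2
Click 3 (5,1) count=0: revealed 8 new [(4,0) (4,2) (5,0) (5,1) (5,2) (6,0) (6,1) (6,2)] -> total=10
Click 4 (6,6) count=1: revealed 1 new [(6,6)] -> total=11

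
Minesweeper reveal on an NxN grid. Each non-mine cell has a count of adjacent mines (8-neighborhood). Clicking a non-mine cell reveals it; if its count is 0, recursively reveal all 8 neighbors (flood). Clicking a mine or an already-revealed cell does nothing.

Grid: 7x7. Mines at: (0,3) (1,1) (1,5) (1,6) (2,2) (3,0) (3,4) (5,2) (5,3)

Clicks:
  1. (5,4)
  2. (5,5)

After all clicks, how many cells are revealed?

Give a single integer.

Answer: 13

Derivation:
Click 1 (5,4) count=1: revealed 1 new [(5,4)] -> total=1
Click 2 (5,5) count=0: revealed 12 new [(2,5) (2,6) (3,5) (3,6) (4,4) (4,5) (4,6) (5,5) (5,6) (6,4) (6,5) (6,6)] -> total=13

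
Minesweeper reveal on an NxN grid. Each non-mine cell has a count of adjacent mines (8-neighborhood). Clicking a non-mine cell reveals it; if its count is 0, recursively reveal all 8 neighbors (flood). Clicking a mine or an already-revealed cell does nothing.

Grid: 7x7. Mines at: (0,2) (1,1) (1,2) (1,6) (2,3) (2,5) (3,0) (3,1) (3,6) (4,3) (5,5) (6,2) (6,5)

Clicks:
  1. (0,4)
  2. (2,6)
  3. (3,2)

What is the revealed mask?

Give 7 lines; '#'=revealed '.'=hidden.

Click 1 (0,4) count=0: revealed 6 new [(0,3) (0,4) (0,5) (1,3) (1,4) (1,5)] -> total=6
Click 2 (2,6) count=3: revealed 1 new [(2,6)] -> total=7
Click 3 (3,2) count=3: revealed 1 new [(3,2)] -> total=8

Answer: ...###.
...###.
......#
..#....
.......
.......
.......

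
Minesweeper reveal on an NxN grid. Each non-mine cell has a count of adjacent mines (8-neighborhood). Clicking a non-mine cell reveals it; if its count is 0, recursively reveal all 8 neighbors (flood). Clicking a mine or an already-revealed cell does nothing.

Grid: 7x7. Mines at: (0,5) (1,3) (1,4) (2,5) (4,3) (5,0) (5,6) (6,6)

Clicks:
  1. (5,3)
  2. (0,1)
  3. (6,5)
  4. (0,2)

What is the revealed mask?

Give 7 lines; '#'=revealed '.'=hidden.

Click 1 (5,3) count=1: revealed 1 new [(5,3)] -> total=1
Click 2 (0,1) count=0: revealed 15 new [(0,0) (0,1) (0,2) (1,0) (1,1) (1,2) (2,0) (2,1) (2,2) (3,0) (3,1) (3,2) (4,0) (4,1) (4,2)] -> total=16
Click 3 (6,5) count=2: revealed 1 new [(6,5)] -> total=17
Click 4 (0,2) count=1: revealed 0 new [(none)] -> total=17

Answer: ###....
###....
###....
###....
###....
...#...
.....#.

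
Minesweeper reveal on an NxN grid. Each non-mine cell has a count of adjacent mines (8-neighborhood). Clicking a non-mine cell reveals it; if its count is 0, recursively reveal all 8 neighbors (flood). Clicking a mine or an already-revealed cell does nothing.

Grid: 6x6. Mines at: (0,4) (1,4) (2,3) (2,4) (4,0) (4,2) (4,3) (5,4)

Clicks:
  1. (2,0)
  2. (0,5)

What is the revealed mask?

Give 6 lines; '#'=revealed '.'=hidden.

Click 1 (2,0) count=0: revealed 14 new [(0,0) (0,1) (0,2) (0,3) (1,0) (1,1) (1,2) (1,3) (2,0) (2,1) (2,2) (3,0) (3,1) (3,2)] -> total=14
Click 2 (0,5) count=2: revealed 1 new [(0,5)] -> total=15

Answer: ####.#
####..
###...
###...
......
......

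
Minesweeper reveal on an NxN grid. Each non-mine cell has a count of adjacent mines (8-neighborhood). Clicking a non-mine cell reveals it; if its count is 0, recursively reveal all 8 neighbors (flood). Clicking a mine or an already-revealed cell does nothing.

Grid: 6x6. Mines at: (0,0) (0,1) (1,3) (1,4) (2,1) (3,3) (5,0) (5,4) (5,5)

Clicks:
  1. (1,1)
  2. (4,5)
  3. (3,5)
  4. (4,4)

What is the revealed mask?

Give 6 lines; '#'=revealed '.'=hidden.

Click 1 (1,1) count=3: revealed 1 new [(1,1)] -> total=1
Click 2 (4,5) count=2: revealed 1 new [(4,5)] -> total=2
Click 3 (3,5) count=0: revealed 5 new [(2,4) (2,5) (3,4) (3,5) (4,4)] -> total=7
Click 4 (4,4) count=3: revealed 0 new [(none)] -> total=7

Answer: ......
.#....
....##
....##
....##
......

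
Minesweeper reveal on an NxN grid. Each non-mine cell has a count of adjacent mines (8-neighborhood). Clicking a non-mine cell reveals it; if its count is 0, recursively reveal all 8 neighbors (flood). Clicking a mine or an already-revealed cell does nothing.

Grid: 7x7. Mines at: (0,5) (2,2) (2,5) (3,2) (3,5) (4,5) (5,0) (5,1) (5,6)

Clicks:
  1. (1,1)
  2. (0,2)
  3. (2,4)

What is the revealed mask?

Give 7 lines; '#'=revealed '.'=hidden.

Answer: #####..
#####..
##..#..
##.....
##.....
.......
.......

Derivation:
Click 1 (1,1) count=1: revealed 1 new [(1,1)] -> total=1
Click 2 (0,2) count=0: revealed 15 new [(0,0) (0,1) (0,2) (0,3) (0,4) (1,0) (1,2) (1,3) (1,4) (2,0) (2,1) (3,0) (3,1) (4,0) (4,1)] -> total=16
Click 3 (2,4) count=2: revealed 1 new [(2,4)] -> total=17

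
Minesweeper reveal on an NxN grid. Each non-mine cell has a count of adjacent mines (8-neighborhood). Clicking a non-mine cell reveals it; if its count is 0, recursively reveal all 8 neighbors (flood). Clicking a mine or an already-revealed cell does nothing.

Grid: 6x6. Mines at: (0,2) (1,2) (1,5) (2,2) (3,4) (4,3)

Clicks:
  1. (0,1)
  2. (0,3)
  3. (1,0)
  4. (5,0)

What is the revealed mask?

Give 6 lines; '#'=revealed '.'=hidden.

Answer: ##.#..
##....
##....
###...
###...
###...

Derivation:
Click 1 (0,1) count=2: revealed 1 new [(0,1)] -> total=1
Click 2 (0,3) count=2: revealed 1 new [(0,3)] -> total=2
Click 3 (1,0) count=0: revealed 14 new [(0,0) (1,0) (1,1) (2,0) (2,1) (3,0) (3,1) (3,2) (4,0) (4,1) (4,2) (5,0) (5,1) (5,2)] -> total=16
Click 4 (5,0) count=0: revealed 0 new [(none)] -> total=16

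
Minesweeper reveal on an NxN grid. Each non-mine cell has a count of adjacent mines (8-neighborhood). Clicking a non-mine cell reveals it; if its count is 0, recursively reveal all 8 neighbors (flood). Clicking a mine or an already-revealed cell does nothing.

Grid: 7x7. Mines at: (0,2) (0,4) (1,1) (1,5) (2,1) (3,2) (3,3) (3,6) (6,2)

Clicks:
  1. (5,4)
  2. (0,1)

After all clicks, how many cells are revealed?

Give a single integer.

Click 1 (5,4) count=0: revealed 12 new [(4,3) (4,4) (4,5) (4,6) (5,3) (5,4) (5,5) (5,6) (6,3) (6,4) (6,5) (6,6)] -> total=12
Click 2 (0,1) count=2: revealed 1 new [(0,1)] -> total=13

Answer: 13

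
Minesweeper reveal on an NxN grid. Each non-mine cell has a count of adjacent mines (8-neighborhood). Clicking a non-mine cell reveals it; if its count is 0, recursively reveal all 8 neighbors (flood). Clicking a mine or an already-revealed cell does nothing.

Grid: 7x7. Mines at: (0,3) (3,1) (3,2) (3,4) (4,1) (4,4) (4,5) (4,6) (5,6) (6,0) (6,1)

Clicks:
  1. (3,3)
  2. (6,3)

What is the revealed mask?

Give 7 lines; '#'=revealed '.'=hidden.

Click 1 (3,3) count=3: revealed 1 new [(3,3)] -> total=1
Click 2 (6,3) count=0: revealed 8 new [(5,2) (5,3) (5,4) (5,5) (6,2) (6,3) (6,4) (6,5)] -> total=9

Answer: .......
.......
.......
...#...
.......
..####.
..####.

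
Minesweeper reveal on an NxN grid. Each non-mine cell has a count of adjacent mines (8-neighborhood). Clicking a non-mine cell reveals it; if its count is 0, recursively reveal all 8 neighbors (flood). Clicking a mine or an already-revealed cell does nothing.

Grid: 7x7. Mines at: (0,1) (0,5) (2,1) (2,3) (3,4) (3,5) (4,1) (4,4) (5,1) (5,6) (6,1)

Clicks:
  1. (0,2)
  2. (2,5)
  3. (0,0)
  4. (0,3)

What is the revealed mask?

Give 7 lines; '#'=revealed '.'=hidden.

Answer: #.###..
..###..
.....#.
.......
.......
.......
.......

Derivation:
Click 1 (0,2) count=1: revealed 1 new [(0,2)] -> total=1
Click 2 (2,5) count=2: revealed 1 new [(2,5)] -> total=2
Click 3 (0,0) count=1: revealed 1 new [(0,0)] -> total=3
Click 4 (0,3) count=0: revealed 5 new [(0,3) (0,4) (1,2) (1,3) (1,4)] -> total=8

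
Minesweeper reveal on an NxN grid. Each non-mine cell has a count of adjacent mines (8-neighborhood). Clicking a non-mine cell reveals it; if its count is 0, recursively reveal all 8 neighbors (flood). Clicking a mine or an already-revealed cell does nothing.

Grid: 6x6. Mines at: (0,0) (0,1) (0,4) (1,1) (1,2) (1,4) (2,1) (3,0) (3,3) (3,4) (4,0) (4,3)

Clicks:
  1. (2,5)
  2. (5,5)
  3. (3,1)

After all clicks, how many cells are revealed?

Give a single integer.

Click 1 (2,5) count=2: revealed 1 new [(2,5)] -> total=1
Click 2 (5,5) count=0: revealed 4 new [(4,4) (4,5) (5,4) (5,5)] -> total=5
Click 3 (3,1) count=3: revealed 1 new [(3,1)] -> total=6

Answer: 6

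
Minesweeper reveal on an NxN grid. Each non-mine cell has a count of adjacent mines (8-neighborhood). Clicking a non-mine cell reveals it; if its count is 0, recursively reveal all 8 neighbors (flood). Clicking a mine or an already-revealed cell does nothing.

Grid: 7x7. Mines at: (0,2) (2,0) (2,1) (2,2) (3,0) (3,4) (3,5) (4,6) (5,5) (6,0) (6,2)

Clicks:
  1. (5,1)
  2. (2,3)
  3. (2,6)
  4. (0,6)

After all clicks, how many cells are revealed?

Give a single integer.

Click 1 (5,1) count=2: revealed 1 new [(5,1)] -> total=1
Click 2 (2,3) count=2: revealed 1 new [(2,3)] -> total=2
Click 3 (2,6) count=1: revealed 1 new [(2,6)] -> total=3
Click 4 (0,6) count=0: revealed 10 new [(0,3) (0,4) (0,5) (0,6) (1,3) (1,4) (1,5) (1,6) (2,4) (2,5)] -> total=13

Answer: 13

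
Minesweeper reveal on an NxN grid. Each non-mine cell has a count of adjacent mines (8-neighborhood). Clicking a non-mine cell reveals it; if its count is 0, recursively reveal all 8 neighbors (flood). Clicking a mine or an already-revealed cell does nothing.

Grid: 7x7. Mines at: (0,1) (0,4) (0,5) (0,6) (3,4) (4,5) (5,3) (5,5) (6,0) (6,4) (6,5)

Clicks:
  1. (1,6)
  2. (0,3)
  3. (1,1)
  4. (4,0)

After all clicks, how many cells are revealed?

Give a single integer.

Click 1 (1,6) count=2: revealed 1 new [(1,6)] -> total=1
Click 2 (0,3) count=1: revealed 1 new [(0,3)] -> total=2
Click 3 (1,1) count=1: revealed 1 new [(1,1)] -> total=3
Click 4 (4,0) count=0: revealed 18 new [(1,0) (1,2) (1,3) (2,0) (2,1) (2,2) (2,3) (3,0) (3,1) (3,2) (3,3) (4,0) (4,1) (4,2) (4,3) (5,0) (5,1) (5,2)] -> total=21

Answer: 21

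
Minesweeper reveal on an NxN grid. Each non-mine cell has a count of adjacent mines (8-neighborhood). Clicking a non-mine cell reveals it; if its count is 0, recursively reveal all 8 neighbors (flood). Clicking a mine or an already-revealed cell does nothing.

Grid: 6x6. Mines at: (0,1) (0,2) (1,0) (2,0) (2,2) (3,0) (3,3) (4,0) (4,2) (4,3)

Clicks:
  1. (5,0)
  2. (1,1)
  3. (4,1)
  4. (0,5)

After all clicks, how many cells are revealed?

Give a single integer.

Click 1 (5,0) count=1: revealed 1 new [(5,0)] -> total=1
Click 2 (1,1) count=5: revealed 1 new [(1,1)] -> total=2
Click 3 (4,1) count=3: revealed 1 new [(4,1)] -> total=3
Click 4 (0,5) count=0: revealed 15 new [(0,3) (0,4) (0,5) (1,3) (1,4) (1,5) (2,3) (2,4) (2,5) (3,4) (3,5) (4,4) (4,5) (5,4) (5,5)] -> total=18

Answer: 18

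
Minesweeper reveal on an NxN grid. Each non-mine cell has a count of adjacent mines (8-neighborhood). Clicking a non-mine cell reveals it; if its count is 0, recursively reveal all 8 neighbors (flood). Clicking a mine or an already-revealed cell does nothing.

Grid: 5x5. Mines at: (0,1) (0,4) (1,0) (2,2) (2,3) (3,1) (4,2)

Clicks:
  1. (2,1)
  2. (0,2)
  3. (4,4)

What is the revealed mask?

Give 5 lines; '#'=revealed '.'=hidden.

Answer: ..#..
.....
.#...
...##
...##

Derivation:
Click 1 (2,1) count=3: revealed 1 new [(2,1)] -> total=1
Click 2 (0,2) count=1: revealed 1 new [(0,2)] -> total=2
Click 3 (4,4) count=0: revealed 4 new [(3,3) (3,4) (4,3) (4,4)] -> total=6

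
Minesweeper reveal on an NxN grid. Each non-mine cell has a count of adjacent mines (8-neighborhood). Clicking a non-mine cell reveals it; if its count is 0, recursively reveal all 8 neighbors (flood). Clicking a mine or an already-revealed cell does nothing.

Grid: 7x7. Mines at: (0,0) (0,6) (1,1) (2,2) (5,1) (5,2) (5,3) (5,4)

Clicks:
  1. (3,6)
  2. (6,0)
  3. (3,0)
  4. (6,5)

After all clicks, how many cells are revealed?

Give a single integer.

Answer: 32

Derivation:
Click 1 (3,6) count=0: revealed 25 new [(0,2) (0,3) (0,4) (0,5) (1,2) (1,3) (1,4) (1,5) (1,6) (2,3) (2,4) (2,5) (2,6) (3,3) (3,4) (3,5) (3,6) (4,3) (4,4) (4,5) (4,6) (5,5) (5,6) (6,5) (6,6)] -> total=25
Click 2 (6,0) count=1: revealed 1 new [(6,0)] -> total=26
Click 3 (3,0) count=0: revealed 6 new [(2,0) (2,1) (3,0) (3,1) (4,0) (4,1)] -> total=32
Click 4 (6,5) count=1: revealed 0 new [(none)] -> total=32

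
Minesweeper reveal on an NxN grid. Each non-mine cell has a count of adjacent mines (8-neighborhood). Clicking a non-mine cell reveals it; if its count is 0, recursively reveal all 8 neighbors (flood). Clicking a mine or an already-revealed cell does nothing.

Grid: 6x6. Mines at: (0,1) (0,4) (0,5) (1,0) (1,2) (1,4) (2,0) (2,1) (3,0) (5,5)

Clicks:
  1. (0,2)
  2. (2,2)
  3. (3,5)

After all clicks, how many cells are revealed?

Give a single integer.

Click 1 (0,2) count=2: revealed 1 new [(0,2)] -> total=1
Click 2 (2,2) count=2: revealed 1 new [(2,2)] -> total=2
Click 3 (3,5) count=0: revealed 19 new [(2,3) (2,4) (2,5) (3,1) (3,2) (3,3) (3,4) (3,5) (4,0) (4,1) (4,2) (4,3) (4,4) (4,5) (5,0) (5,1) (5,2) (5,3) (5,4)] -> total=21

Answer: 21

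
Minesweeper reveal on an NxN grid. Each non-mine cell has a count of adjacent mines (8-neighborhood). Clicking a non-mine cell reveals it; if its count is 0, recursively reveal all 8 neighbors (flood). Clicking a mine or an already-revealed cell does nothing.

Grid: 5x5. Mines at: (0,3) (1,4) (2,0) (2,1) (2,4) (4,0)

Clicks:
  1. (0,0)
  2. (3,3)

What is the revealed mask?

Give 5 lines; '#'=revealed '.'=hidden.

Answer: ###..
###..
.....
...#.
.....

Derivation:
Click 1 (0,0) count=0: revealed 6 new [(0,0) (0,1) (0,2) (1,0) (1,1) (1,2)] -> total=6
Click 2 (3,3) count=1: revealed 1 new [(3,3)] -> total=7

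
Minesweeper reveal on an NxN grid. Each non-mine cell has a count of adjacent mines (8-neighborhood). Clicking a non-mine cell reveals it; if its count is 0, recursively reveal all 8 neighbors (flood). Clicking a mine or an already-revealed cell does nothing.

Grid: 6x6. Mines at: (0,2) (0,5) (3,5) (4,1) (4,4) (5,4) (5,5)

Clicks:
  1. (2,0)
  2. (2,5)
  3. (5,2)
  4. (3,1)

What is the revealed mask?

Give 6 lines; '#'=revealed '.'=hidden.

Answer: ##....
#####.
######
#####.
......
..#...

Derivation:
Click 1 (2,0) count=0: revealed 17 new [(0,0) (0,1) (1,0) (1,1) (1,2) (1,3) (1,4) (2,0) (2,1) (2,2) (2,3) (2,4) (3,0) (3,1) (3,2) (3,3) (3,4)] -> total=17
Click 2 (2,5) count=1: revealed 1 new [(2,5)] -> total=18
Click 3 (5,2) count=1: revealed 1 new [(5,2)] -> total=19
Click 4 (3,1) count=1: revealed 0 new [(none)] -> total=19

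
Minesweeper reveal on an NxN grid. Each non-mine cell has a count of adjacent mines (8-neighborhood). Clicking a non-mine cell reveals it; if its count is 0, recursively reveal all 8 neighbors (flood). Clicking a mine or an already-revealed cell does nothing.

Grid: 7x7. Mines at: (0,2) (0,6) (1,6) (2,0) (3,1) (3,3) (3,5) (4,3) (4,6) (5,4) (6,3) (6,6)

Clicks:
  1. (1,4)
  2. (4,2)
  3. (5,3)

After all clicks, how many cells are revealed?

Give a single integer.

Click 1 (1,4) count=0: revealed 9 new [(0,3) (0,4) (0,5) (1,3) (1,4) (1,5) (2,3) (2,4) (2,5)] -> total=9
Click 2 (4,2) count=3: revealed 1 new [(4,2)] -> total=10
Click 3 (5,3) count=3: revealed 1 new [(5,3)] -> total=11

Answer: 11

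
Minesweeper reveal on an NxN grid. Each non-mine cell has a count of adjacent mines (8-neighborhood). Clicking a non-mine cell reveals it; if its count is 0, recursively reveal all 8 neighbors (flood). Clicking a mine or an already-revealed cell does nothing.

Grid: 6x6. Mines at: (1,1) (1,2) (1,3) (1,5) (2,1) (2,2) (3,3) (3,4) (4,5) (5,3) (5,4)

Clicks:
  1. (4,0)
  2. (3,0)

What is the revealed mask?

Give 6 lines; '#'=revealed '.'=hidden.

Click 1 (4,0) count=0: revealed 9 new [(3,0) (3,1) (3,2) (4,0) (4,1) (4,2) (5,0) (5,1) (5,2)] -> total=9
Click 2 (3,0) count=1: revealed 0 new [(none)] -> total=9

Answer: ......
......
......
###...
###...
###...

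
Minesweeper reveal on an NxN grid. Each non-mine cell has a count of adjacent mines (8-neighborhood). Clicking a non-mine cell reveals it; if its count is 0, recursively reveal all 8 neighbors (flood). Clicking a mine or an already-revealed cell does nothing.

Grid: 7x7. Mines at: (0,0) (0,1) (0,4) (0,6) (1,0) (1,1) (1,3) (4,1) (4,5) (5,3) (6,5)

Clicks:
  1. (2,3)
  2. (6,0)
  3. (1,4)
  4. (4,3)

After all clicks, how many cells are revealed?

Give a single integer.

Answer: 9

Derivation:
Click 1 (2,3) count=1: revealed 1 new [(2,3)] -> total=1
Click 2 (6,0) count=0: revealed 6 new [(5,0) (5,1) (5,2) (6,0) (6,1) (6,2)] -> total=7
Click 3 (1,4) count=2: revealed 1 new [(1,4)] -> total=8
Click 4 (4,3) count=1: revealed 1 new [(4,3)] -> total=9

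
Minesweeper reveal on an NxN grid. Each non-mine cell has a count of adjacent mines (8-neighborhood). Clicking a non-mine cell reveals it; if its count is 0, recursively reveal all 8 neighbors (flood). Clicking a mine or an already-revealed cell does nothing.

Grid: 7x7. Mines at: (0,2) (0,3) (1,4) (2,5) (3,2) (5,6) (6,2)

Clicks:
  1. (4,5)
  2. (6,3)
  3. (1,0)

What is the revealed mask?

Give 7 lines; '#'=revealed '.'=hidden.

Click 1 (4,5) count=1: revealed 1 new [(4,5)] -> total=1
Click 2 (6,3) count=1: revealed 1 new [(6,3)] -> total=2
Click 3 (1,0) count=0: revealed 14 new [(0,0) (0,1) (1,0) (1,1) (2,0) (2,1) (3,0) (3,1) (4,0) (4,1) (5,0) (5,1) (6,0) (6,1)] -> total=16

Answer: ##.....
##.....
##.....
##.....
##...#.
##.....
##.#...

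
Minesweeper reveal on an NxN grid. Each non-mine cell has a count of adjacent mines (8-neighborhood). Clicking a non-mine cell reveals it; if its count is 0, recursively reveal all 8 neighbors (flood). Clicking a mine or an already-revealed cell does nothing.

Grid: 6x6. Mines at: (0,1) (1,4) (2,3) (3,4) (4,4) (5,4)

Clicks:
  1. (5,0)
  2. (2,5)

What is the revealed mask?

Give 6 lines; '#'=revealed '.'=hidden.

Answer: ......
###...
###..#
####..
####..
####..

Derivation:
Click 1 (5,0) count=0: revealed 18 new [(1,0) (1,1) (1,2) (2,0) (2,1) (2,2) (3,0) (3,1) (3,2) (3,3) (4,0) (4,1) (4,2) (4,3) (5,0) (5,1) (5,2) (5,3)] -> total=18
Click 2 (2,5) count=2: revealed 1 new [(2,5)] -> total=19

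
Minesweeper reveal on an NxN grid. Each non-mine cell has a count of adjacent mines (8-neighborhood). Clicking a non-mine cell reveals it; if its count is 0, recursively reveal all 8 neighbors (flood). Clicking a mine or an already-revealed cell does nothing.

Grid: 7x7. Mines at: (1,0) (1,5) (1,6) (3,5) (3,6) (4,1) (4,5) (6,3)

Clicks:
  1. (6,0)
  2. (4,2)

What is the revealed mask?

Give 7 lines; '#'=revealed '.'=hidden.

Click 1 (6,0) count=0: revealed 6 new [(5,0) (5,1) (5,2) (6,0) (6,1) (6,2)] -> total=6
Click 2 (4,2) count=1: revealed 1 new [(4,2)] -> total=7

Answer: .......
.......
.......
.......
..#....
###....
###....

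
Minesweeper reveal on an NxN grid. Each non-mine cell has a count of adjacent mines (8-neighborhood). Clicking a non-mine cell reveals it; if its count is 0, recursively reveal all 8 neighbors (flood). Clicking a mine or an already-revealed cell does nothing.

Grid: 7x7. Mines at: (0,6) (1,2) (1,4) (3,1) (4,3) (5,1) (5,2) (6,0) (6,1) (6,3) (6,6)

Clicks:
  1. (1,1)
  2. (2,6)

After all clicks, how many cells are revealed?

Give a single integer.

Answer: 15

Derivation:
Click 1 (1,1) count=1: revealed 1 new [(1,1)] -> total=1
Click 2 (2,6) count=0: revealed 14 new [(1,5) (1,6) (2,4) (2,5) (2,6) (3,4) (3,5) (3,6) (4,4) (4,5) (4,6) (5,4) (5,5) (5,6)] -> total=15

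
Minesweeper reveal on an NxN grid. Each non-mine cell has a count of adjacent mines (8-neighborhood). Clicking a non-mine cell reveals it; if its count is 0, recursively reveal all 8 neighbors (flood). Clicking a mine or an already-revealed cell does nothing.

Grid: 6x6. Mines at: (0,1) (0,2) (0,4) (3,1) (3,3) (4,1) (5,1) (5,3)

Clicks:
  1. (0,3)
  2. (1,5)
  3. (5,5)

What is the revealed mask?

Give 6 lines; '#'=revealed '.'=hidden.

Click 1 (0,3) count=2: revealed 1 new [(0,3)] -> total=1
Click 2 (1,5) count=1: revealed 1 new [(1,5)] -> total=2
Click 3 (5,5) count=0: revealed 9 new [(1,4) (2,4) (2,5) (3,4) (3,5) (4,4) (4,5) (5,4) (5,5)] -> total=11

Answer: ...#..
....##
....##
....##
....##
....##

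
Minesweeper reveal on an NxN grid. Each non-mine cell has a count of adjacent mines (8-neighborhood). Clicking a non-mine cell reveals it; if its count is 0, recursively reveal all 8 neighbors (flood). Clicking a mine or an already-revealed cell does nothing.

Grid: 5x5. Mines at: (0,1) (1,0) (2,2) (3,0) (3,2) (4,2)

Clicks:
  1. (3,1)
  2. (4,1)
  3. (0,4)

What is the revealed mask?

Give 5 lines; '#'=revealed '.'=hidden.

Click 1 (3,1) count=4: revealed 1 new [(3,1)] -> total=1
Click 2 (4,1) count=3: revealed 1 new [(4,1)] -> total=2
Click 3 (0,4) count=0: revealed 12 new [(0,2) (0,3) (0,4) (1,2) (1,3) (1,4) (2,3) (2,4) (3,3) (3,4) (4,3) (4,4)] -> total=14

Answer: ..###
..###
...##
.#.##
.#.##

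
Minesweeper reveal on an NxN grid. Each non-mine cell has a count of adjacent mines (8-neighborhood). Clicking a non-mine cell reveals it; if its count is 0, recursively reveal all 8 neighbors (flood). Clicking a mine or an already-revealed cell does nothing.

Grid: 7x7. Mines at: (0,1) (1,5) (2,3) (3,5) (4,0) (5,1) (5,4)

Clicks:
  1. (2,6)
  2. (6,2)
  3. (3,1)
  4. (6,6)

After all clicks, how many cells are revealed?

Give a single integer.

Answer: 9

Derivation:
Click 1 (2,6) count=2: revealed 1 new [(2,6)] -> total=1
Click 2 (6,2) count=1: revealed 1 new [(6,2)] -> total=2
Click 3 (3,1) count=1: revealed 1 new [(3,1)] -> total=3
Click 4 (6,6) count=0: revealed 6 new [(4,5) (4,6) (5,5) (5,6) (6,5) (6,6)] -> total=9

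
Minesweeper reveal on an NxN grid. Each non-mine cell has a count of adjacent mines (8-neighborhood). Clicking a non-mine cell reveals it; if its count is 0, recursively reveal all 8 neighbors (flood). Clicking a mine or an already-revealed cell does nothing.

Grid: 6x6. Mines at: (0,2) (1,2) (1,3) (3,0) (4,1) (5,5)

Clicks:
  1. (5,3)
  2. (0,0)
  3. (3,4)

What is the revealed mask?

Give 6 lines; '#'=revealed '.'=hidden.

Answer: ##..##
##..##
######
..####
..####
..###.

Derivation:
Click 1 (5,3) count=0: revealed 19 new [(0,4) (0,5) (1,4) (1,5) (2,2) (2,3) (2,4) (2,5) (3,2) (3,3) (3,4) (3,5) (4,2) (4,3) (4,4) (4,5) (5,2) (5,3) (5,4)] -> total=19
Click 2 (0,0) count=0: revealed 6 new [(0,0) (0,1) (1,0) (1,1) (2,0) (2,1)] -> total=25
Click 3 (3,4) count=0: revealed 0 new [(none)] -> total=25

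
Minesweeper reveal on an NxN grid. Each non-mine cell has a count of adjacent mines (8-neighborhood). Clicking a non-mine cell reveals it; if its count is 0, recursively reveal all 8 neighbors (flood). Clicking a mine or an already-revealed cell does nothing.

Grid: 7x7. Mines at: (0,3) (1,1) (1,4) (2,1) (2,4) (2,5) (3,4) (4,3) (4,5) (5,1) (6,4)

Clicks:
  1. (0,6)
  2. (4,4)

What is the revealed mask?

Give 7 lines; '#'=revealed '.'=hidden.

Answer: .....##
.....##
.......
.......
....#..
.......
.......

Derivation:
Click 1 (0,6) count=0: revealed 4 new [(0,5) (0,6) (1,5) (1,6)] -> total=4
Click 2 (4,4) count=3: revealed 1 new [(4,4)] -> total=5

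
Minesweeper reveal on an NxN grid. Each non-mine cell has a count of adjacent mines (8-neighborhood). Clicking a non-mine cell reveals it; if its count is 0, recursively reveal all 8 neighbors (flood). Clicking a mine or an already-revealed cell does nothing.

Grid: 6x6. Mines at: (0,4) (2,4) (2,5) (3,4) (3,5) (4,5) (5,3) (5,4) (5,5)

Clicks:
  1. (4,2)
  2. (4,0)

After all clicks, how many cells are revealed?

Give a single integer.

Click 1 (4,2) count=1: revealed 1 new [(4,2)] -> total=1
Click 2 (4,0) count=0: revealed 22 new [(0,0) (0,1) (0,2) (0,3) (1,0) (1,1) (1,2) (1,3) (2,0) (2,1) (2,2) (2,3) (3,0) (3,1) (3,2) (3,3) (4,0) (4,1) (4,3) (5,0) (5,1) (5,2)] -> total=23

Answer: 23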